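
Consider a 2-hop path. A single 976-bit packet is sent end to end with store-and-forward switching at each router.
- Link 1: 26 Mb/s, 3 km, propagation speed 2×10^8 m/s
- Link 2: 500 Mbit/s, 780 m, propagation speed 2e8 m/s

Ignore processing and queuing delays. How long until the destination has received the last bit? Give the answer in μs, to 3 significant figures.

Transmission delays (L/R per hop): 37.5385, 1.952 μs; sum = 39.4905 μs.
Propagation delays (d/s per hop): 15, 3.9 μs; sum = 18.9 μs.
End-to-end = 58.4 μs.

58.4 μs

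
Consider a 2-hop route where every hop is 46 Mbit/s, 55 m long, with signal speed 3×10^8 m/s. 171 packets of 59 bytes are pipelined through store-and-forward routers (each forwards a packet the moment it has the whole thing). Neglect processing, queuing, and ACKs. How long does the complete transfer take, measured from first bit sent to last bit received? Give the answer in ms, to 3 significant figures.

1.77 ms

Per-hop transmission t_tx = L/R = 472/46000000 = 0.0102609 ms.
Per-hop propagation t_prop = 55/300000000 = 0.000183333 ms.
Pipeline fill: first packet needs 2·t_tx to clear all hops; remaining 170 packets each add one t_tx.
Total = (2+171-1)·t_tx + 2·t_prop = 172·0.0102609 + 2·0.000183333 = 1.77 ms.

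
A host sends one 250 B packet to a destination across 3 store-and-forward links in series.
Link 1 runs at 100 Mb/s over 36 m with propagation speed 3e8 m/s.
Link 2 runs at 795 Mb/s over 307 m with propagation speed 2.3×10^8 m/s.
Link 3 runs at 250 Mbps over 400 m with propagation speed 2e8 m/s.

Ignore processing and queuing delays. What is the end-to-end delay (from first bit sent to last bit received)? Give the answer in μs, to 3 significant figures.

34.0 μs

L = 250 × 8 = 2000 bits.
Transmission delays (L/R per hop): 20, 2.51572, 8 μs; sum = 30.5157 μs.
Propagation delays (d/s per hop): 0.12, 1.33478, 2 μs; sum = 3.45478 μs.
End-to-end = 34.0 μs.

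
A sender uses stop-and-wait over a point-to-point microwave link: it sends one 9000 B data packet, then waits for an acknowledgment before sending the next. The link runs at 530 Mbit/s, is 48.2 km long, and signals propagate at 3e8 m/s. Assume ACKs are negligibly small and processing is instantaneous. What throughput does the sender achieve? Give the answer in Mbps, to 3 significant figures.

t_tx = L/R = 72000/530000000 = 0.000135849 s.
t_prop = 48200/300000000 = 0.000160667 s; RTT = 0.000321333 s.
Cycle = t_tx + RTT = 0.000457182 s.
Throughput = L / cycle = 72000 / 0.000457182 = 157 Mbps.

157 Mbps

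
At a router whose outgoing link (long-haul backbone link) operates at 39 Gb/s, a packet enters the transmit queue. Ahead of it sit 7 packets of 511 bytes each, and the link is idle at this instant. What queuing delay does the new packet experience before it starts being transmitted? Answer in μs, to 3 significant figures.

0.734 μs

Each queued packet: L/R = 4088/39000000000 = 0.104821 μs.
7 queued → 0.733744 μs.
Queuing delay = 0.734 μs.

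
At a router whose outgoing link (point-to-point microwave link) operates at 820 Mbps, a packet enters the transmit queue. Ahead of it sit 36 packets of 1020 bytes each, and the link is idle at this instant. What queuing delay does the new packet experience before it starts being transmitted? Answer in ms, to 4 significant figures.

0.3582 ms

Each queued packet: L/R = 8160/820000000 = 0.00995122 ms.
36 queued → 0.358244 ms.
Queuing delay = 0.3582 ms.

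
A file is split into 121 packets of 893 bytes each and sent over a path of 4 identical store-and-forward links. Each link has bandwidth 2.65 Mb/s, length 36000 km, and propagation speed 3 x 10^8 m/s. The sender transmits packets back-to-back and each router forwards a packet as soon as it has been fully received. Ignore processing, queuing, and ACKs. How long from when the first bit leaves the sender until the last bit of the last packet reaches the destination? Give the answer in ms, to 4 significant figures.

814.3 ms

Per-hop transmission t_tx = L/R = 7144/2650000 = 2.69585 ms.
Per-hop propagation t_prop = 36000000/300000000 = 120 ms.
Pipeline fill: first packet needs 4·t_tx to clear all hops; remaining 120 packets each add one t_tx.
Total = (4+121-1)·t_tx + 4·t_prop = 124·2.69585 + 4·120 = 814.3 ms.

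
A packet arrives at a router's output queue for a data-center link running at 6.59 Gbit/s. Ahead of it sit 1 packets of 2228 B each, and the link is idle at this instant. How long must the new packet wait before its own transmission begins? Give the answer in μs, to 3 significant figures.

Each queued packet: L/R = 17824/6590000000 = 2.7047 μs.
1 queued → 2.7047 μs.
Queuing delay = 2.70 μs.

2.70 μs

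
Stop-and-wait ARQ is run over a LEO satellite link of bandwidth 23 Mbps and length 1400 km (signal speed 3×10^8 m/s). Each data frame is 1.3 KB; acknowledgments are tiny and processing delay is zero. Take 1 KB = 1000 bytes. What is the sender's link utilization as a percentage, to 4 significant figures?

t_tx = L/R = 10400/23000000 = 0.000452174 s.
t_prop = 1400000/300000000 = 0.00466667 s; RTT = 0.00933333 s.
Cycle = t_tx + RTT = 0.00978551 s.
Utilization = t_tx / cycle = 0.000452174/0.00978551 = 4.621 %.

4.621 %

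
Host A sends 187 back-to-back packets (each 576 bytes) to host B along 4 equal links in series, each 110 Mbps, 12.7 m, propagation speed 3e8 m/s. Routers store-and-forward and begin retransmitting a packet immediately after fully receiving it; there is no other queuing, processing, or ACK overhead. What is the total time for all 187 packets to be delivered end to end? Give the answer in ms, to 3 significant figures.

7.96 ms

Per-hop transmission t_tx = L/R = 4608/110000000 = 0.0418909 ms.
Per-hop propagation t_prop = 12.7/300000000 = 4.23333e-05 ms.
Pipeline fill: first packet needs 4·t_tx to clear all hops; remaining 186 packets each add one t_tx.
Total = (4+187-1)·t_tx + 4·t_prop = 190·0.0418909 + 4·4.23333e-05 = 7.96 ms.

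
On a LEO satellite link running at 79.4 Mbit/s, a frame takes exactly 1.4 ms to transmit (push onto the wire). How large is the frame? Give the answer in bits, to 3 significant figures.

L = R × t_tx = 79400000 b/s × 0.0014 s = 111160 bits.

111000 bits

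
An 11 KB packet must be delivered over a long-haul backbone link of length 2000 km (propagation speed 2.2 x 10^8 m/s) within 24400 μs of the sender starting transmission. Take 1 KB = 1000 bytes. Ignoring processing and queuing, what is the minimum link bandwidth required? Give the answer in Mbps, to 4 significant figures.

5.748 Mbps

L = 88000 bits.
Propagation delay = 2000000 / 2.2e+08 = 9090.91 μs.
Transmission budget = 24400 − 9090.91 = 15309.1 μs.
R ≥ L / t_tx = 88000 bits / 0.0153091 s = 5.748 Mbps.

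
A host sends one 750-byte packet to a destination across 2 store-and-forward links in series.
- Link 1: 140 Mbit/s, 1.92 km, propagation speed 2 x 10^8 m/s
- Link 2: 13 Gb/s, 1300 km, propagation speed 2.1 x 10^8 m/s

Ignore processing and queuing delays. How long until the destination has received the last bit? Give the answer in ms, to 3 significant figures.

6.24 ms

L = 750 × 8 = 6000 bits.
Transmission delays (L/R per hop): 0.0428571, 0.000461538 ms; sum = 0.0433187 ms.
Propagation delays (d/s per hop): 0.0096, 6.19048 ms; sum = 6.20008 ms.
End-to-end = 6.24 ms.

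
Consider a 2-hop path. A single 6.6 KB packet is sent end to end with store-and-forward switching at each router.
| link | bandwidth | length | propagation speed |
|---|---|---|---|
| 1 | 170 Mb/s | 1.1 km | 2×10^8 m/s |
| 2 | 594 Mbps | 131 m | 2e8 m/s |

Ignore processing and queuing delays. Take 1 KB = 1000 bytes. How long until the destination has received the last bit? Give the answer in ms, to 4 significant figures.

L = 52800 bits.
Transmission delays (L/R per hop): 0.310588, 0.0888889 ms; sum = 0.399477 ms.
Propagation delays (d/s per hop): 0.0055, 0.000655 ms; sum = 0.006155 ms.
End-to-end = 0.4056 ms.

0.4056 ms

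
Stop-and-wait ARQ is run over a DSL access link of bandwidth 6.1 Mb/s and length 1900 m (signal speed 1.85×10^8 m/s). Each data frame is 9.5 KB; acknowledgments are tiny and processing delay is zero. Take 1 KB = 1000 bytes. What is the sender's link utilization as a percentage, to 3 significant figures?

t_tx = L/R = 76000/6100000 = 0.012459 s.
t_prop = 1900/185000000 = 1.02703e-05 s; RTT = 2.05405e-05 s.
Cycle = t_tx + RTT = 0.0124796 s.
Utilization = t_tx / cycle = 0.012459/0.0124796 = 99.8 %.

99.8 %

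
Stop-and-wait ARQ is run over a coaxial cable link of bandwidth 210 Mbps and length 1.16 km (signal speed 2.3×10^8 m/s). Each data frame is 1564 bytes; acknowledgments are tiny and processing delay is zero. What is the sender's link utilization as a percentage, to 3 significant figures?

85.5 %

t_tx = L/R = 12512/210000000 = 5.9581e-05 s.
t_prop = 1160/2.3e+08 = 5.04348e-06 s; RTT = 1.0087e-05 s.
Cycle = t_tx + RTT = 6.96679e-05 s.
Utilization = t_tx / cycle = 5.9581e-05/6.96679e-05 = 85.5 %.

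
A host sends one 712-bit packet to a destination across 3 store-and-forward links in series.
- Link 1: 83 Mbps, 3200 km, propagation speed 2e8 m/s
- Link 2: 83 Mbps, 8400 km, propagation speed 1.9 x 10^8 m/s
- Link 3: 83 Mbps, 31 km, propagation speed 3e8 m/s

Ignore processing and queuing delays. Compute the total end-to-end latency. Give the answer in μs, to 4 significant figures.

60340 μs

Transmission delay per hop = L/R = 712/83000000 = 8.57831 μs; 3 hops → 25.7349 μs.
Propagation delays (d/s per hop): 16000, 44210.5, 103.333 μs; sum = 60313.9 μs.
End-to-end = 60340 μs.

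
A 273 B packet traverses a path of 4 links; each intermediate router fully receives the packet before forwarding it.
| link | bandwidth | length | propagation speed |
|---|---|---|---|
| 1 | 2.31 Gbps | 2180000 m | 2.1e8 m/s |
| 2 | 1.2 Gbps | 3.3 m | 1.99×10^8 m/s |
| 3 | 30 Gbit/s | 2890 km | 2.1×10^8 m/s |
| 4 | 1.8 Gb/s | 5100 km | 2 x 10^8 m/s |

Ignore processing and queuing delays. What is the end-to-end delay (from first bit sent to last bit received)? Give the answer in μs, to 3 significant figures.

49600 μs

L = 273 × 8 = 2184 bits.
Transmission delays (L/R per hop): 0.945455, 1.82, 0.0728, 1.21333 μs; sum = 4.05159 μs.
Propagation delays (d/s per hop): 10381, 0.0165829, 13761.9, 25500 μs; sum = 49642.9 μs.
End-to-end = 49600 μs.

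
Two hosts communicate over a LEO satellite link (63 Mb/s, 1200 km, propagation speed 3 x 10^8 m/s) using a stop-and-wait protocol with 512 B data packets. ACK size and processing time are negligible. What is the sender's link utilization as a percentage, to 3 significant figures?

0.806 %

t_tx = L/R = 4096/63000000 = 6.50159e-05 s.
t_prop = 1200000/300000000 = 0.004 s; RTT = 0.008 s.
Cycle = t_tx + RTT = 0.00806502 s.
Utilization = t_tx / cycle = 6.50159e-05/0.00806502 = 0.806 %.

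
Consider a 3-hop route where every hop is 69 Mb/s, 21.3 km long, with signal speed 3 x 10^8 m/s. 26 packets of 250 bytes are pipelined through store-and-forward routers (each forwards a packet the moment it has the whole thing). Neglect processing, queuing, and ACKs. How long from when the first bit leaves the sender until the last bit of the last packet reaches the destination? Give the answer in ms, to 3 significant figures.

1.02 ms

Per-hop transmission t_tx = L/R = 2000/69000000 = 0.0289855 ms.
Per-hop propagation t_prop = 21300/300000000 = 0.071 ms.
Pipeline fill: first packet needs 3·t_tx to clear all hops; remaining 25 packets each add one t_tx.
Total = (3+26-1)·t_tx + 3·t_prop = 28·0.0289855 + 3·0.071 = 1.02 ms.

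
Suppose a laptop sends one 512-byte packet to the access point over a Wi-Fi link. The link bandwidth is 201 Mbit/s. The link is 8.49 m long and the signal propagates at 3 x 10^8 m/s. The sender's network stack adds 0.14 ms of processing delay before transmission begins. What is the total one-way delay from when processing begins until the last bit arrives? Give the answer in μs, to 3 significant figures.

L = 512 × 8 = 4096 bits.
Transmission delay = L/R = 4096 / 201000000 = 20.3781 μs.
Propagation delay = d/s = 8.49 m / 300000000 m/s = 0.0283 μs.
Plus processing delay 0.14 ms = 140 μs.
Total = 160 μs.

160 μs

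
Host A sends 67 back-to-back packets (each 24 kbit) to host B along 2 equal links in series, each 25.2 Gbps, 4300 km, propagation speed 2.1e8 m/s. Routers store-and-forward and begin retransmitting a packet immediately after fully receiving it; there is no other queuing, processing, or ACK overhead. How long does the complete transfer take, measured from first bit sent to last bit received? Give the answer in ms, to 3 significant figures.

41.0 ms

Per-hop transmission t_tx = L/R = 24000/25200000000 = 0.000952381 ms.
Per-hop propagation t_prop = 4300000/210000000 = 20.4762 ms.
Pipeline fill: first packet needs 2·t_tx to clear all hops; remaining 66 packets each add one t_tx.
Total = (2+67-1)·t_tx + 2·t_prop = 68·0.000952381 + 2·20.4762 = 41.0 ms.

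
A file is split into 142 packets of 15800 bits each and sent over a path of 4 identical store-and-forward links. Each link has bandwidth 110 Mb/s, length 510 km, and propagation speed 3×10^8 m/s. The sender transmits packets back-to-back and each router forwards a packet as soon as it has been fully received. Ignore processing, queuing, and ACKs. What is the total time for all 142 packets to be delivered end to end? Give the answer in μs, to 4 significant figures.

Per-hop transmission t_tx = L/R = 15800/110000000 = 143.636 μs.
Per-hop propagation t_prop = 510000/300000000 = 1700 μs.
Pipeline fill: first packet needs 4·t_tx to clear all hops; remaining 141 packets each add one t_tx.
Total = (4+142-1)·t_tx + 4·t_prop = 145·143.636 + 4·1700 = 27630 μs.

27630 μs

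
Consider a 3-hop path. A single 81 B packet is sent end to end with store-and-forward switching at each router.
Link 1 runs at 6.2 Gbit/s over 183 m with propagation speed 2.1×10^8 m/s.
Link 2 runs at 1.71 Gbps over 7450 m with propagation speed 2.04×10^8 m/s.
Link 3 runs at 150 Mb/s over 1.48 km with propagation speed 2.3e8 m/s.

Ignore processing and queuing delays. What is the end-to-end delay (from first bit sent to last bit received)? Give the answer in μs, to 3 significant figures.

L = 81 × 8 = 648 bits.
Transmission delays (L/R per hop): 0.104516, 0.378947, 4.32 μs; sum = 4.80346 μs.
Propagation delays (d/s per hop): 0.871429, 36.5196, 6.43478 μs; sum = 43.8258 μs.
End-to-end = 48.6 μs.

48.6 μs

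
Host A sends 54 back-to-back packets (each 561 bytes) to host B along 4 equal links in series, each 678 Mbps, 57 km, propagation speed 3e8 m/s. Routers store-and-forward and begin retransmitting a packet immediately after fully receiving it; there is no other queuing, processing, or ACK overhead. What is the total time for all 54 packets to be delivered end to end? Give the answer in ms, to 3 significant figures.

1.14 ms

Per-hop transmission t_tx = L/R = 4488/678000000 = 0.00661947 ms.
Per-hop propagation t_prop = 57000/300000000 = 0.19 ms.
Pipeline fill: first packet needs 4·t_tx to clear all hops; remaining 53 packets each add one t_tx.
Total = (4+54-1)·t_tx + 4·t_prop = 57·0.00661947 + 4·0.19 = 1.14 ms.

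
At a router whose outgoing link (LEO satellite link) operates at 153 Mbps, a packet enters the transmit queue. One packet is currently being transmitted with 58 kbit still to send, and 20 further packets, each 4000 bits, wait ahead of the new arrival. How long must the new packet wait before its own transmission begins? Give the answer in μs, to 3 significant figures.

902 μs

Each queued packet: L/R = 4000/153000000 = 26.1438 μs.
20 queued → 522.876 μs.
Plus remaining 58000 bits of current packet: 379.085 μs.
Queuing delay = 902 μs.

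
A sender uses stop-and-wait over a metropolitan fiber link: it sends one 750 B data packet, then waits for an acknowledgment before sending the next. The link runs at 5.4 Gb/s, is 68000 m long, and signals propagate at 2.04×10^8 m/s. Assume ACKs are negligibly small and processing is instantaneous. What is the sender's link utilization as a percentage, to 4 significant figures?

0.1664 %

t_tx = L/R = 6000/5400000000 = 1.11111e-06 s.
t_prop = 68000/204000000 = 0.000333333 s; RTT = 0.000666667 s.
Cycle = t_tx + RTT = 0.000667778 s.
Utilization = t_tx / cycle = 1.11111e-06/0.000667778 = 0.1664 %.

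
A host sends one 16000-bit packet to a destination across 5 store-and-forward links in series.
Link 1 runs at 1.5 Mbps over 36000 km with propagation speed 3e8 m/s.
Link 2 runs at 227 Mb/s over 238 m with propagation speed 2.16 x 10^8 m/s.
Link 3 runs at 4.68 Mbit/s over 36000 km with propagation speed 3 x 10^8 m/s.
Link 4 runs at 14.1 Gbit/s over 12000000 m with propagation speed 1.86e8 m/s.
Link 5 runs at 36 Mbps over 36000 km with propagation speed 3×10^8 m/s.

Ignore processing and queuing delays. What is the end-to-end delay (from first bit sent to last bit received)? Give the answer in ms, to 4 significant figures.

439.1 ms

Transmission delays (L/R per hop): 10.6667, 0.0704846, 3.4188, 0.00113475, 0.444444 ms; sum = 14.6015 ms.
Propagation delays (d/s per hop): 120, 0.00110185, 120, 64.5161, 120 ms; sum = 424.517 ms.
End-to-end = 439.1 ms.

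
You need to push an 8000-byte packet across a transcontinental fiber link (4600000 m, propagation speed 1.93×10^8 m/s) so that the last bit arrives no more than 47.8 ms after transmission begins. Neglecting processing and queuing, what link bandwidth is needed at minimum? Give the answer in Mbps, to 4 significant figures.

L = 64000 bits.
Propagation delay = 4600000 / 193000000 = 23.8342 ms.
Transmission budget = 47.8 − 23.8342 = 23.9658 ms.
R ≥ L / t_tx = 64000 bits / 0.0239658 s = 2.670 Mbps.

2.670 Mbps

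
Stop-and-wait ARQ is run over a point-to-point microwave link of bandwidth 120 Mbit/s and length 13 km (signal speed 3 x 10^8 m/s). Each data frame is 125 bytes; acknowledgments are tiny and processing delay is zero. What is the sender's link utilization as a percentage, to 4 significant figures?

t_tx = L/R = 1000/120000000 = 8.33333e-06 s.
t_prop = 13000/300000000 = 4.33333e-05 s; RTT = 8.66667e-05 s.
Cycle = t_tx + RTT = 9.5e-05 s.
Utilization = t_tx / cycle = 8.33333e-06/9.5e-05 = 8.772 %.

8.772 %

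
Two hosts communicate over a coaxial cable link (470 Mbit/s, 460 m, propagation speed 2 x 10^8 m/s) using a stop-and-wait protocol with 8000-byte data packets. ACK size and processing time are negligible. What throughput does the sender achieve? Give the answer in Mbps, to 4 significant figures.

454.6 Mbps

t_tx = L/R = 64000/470000000 = 0.00013617 s.
t_prop = 460/200000000 = 2.3e-06 s; RTT = 4.6e-06 s.
Cycle = t_tx + RTT = 0.00014077 s.
Throughput = L / cycle = 64000 / 0.00014077 = 454.6 Mbps.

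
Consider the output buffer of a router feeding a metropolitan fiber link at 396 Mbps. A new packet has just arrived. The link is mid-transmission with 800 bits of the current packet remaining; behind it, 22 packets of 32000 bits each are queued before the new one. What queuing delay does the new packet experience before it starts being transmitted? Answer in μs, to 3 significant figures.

1780 μs

Each queued packet: L/R = 32000/396000000 = 80.8081 μs.
22 queued → 1777.78 μs.
Plus remaining 800 bits of current packet: 2.0202 μs.
Queuing delay = 1780 μs.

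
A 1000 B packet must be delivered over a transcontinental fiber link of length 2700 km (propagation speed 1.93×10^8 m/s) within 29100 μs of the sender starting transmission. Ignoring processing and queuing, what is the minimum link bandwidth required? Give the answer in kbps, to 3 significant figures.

L = 8000 bits.
Propagation delay = 2700000 / 193000000 = 13989.6 μs.
Transmission budget = 29100 − 13989.6 = 15110.4 μs.
R ≥ L / t_tx = 8000 bits / 0.0151104 s = 529 kbps.

529 kbps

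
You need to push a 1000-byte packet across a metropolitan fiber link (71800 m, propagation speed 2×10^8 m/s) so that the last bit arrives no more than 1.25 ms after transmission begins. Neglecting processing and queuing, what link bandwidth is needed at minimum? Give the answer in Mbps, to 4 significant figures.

L = 8000 bits.
Propagation delay = 71800 / 200000000 = 0.359 ms.
Transmission budget = 1.25 − 0.359 = 0.891 ms.
R ≥ L / t_tx = 8000 bits / 0.000891 s = 8.979 Mbps.

8.979 Mbps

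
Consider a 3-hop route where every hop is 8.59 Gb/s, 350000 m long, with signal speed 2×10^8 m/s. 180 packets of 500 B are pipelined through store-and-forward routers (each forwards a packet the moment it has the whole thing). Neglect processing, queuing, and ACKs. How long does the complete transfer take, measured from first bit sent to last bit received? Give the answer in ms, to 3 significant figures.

5.33 ms

Per-hop transmission t_tx = L/R = 4000/8590000000 = 0.000465658 ms.
Per-hop propagation t_prop = 350000/200000000 = 1.75 ms.
Pipeline fill: first packet needs 3·t_tx to clear all hops; remaining 179 packets each add one t_tx.
Total = (3+180-1)·t_tx + 3·t_prop = 182·0.000465658 + 3·1.75 = 5.33 ms.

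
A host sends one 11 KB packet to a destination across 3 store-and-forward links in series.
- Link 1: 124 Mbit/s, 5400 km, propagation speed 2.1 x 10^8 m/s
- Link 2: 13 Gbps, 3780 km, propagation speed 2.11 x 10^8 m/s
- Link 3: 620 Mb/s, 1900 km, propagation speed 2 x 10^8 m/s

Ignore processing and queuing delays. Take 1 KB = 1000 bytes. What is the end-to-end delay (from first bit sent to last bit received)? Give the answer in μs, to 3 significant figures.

L = 88000 bits.
Transmission delays (L/R per hop): 709.677, 6.76923, 141.935 μs; sum = 858.382 μs.
Propagation delays (d/s per hop): 25714.3, 17914.7, 9500 μs; sum = 53129 μs.
End-to-end = 54000 μs.

54000 μs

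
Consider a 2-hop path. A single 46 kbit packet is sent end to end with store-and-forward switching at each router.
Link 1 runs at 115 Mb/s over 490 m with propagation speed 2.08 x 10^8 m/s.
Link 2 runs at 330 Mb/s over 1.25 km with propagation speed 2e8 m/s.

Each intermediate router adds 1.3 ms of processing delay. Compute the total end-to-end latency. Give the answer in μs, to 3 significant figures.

1850 μs

L = 46000 bits.
Transmission delays (L/R per hop): 400, 139.394 μs; sum = 539.394 μs.
Propagation delays (d/s per hop): 2.35577, 6.25 μs; sum = 8.60577 μs.
Processing at 1 router(s): 1 × 1.3 ms = 1300 μs.
End-to-end = 1850 μs.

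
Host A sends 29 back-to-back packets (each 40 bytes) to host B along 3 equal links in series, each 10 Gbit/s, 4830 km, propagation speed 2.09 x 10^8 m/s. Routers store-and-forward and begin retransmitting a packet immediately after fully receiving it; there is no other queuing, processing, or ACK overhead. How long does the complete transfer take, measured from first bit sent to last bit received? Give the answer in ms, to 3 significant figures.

Per-hop transmission t_tx = L/R = 320/10000000000 = 3.2e-05 ms.
Per-hop propagation t_prop = 4830000/209000000 = 23.11 ms.
Pipeline fill: first packet needs 3·t_tx to clear all hops; remaining 28 packets each add one t_tx.
Total = (3+29-1)·t_tx + 3·t_prop = 31·3.2e-05 + 3·23.11 = 69.3 ms.

69.3 ms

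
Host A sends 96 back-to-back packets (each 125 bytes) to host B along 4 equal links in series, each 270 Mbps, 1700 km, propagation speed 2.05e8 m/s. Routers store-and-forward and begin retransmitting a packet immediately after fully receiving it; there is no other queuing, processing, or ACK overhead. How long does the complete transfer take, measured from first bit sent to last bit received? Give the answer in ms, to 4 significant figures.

33.54 ms

Per-hop transmission t_tx = L/R = 1000/270000000 = 0.0037037 ms.
Per-hop propagation t_prop = 1700000/2.05e+08 = 8.29268 ms.
Pipeline fill: first packet needs 4·t_tx to clear all hops; remaining 95 packets each add one t_tx.
Total = (4+96-1)·t_tx + 4·t_prop = 99·0.0037037 + 4·8.29268 = 33.54 ms.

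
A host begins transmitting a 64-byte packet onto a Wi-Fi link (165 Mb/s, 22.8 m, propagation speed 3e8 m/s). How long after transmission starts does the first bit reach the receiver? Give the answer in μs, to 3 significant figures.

First bit experiences only propagation delay: d/s = 22.8/300000000 = 0.0760 μs.

0.0760 μs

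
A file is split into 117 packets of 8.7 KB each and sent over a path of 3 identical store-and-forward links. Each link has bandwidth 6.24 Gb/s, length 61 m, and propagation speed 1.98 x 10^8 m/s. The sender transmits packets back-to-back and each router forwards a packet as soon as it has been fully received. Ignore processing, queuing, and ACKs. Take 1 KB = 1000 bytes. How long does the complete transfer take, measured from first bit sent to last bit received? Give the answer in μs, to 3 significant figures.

1330 μs

Per-hop transmission t_tx = L/R = 69600/6240000000 = 11.1538 μs.
Per-hop propagation t_prop = 61/198000000 = 0.308081 μs.
Pipeline fill: first packet needs 3·t_tx to clear all hops; remaining 116 packets each add one t_tx.
Total = (3+117-1)·t_tx + 3·t_prop = 119·11.1538 + 3·0.308081 = 1330 μs.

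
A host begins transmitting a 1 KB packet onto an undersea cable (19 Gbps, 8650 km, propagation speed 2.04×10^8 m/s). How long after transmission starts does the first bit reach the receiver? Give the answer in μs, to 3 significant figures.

First bit experiences only propagation delay: d/s = 8650000/204000000 = 42400 μs.

42400 μs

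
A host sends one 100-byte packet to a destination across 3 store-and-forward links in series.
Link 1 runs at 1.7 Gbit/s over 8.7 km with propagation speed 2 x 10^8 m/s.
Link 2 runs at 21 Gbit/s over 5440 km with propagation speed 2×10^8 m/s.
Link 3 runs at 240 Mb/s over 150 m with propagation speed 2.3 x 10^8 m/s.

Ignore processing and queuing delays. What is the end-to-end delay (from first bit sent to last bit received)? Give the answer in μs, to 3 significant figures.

L = 100 × 8 = 800 bits.
Transmission delays (L/R per hop): 0.470588, 0.0380952, 3.33333 μs; sum = 3.84202 μs.
Propagation delays (d/s per hop): 43.5, 27200, 0.652174 μs; sum = 27244.2 μs.
End-to-end = 27200 μs.

27200 μs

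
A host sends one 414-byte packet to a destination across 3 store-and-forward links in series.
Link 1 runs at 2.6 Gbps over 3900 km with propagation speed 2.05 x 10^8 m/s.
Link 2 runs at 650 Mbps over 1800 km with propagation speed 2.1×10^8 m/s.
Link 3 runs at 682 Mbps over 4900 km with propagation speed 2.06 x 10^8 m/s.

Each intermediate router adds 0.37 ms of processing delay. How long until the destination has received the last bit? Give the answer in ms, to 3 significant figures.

52.1 ms

L = 414 × 8 = 3312 bits.
Transmission delays (L/R per hop): 0.00127385, 0.00509538, 0.0048563 ms; sum = 0.0112255 ms.
Propagation delays (d/s per hop): 19.0244, 8.57143, 23.7864 ms; sum = 51.3822 ms.
Processing at 2 router(s): 2 × 0.37 ms = 0.74 ms.
End-to-end = 52.1 ms.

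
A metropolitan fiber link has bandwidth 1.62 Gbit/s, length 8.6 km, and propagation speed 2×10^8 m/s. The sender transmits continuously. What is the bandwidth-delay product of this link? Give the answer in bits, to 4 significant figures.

Propagation delay = 8600 / 200000000 = 4.3e-05 s.
BDP = R × t_prop = 1620000000 × 4.3e-05 = 69660 bits.

69660 bits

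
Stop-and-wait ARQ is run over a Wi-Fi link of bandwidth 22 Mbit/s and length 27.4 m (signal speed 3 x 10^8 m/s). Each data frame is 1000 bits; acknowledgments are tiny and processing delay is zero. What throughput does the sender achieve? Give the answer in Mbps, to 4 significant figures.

21.91 Mbps

t_tx = L/R = 1000/22000000 = 4.54545e-05 s.
t_prop = 27.4/300000000 = 9.13333e-08 s; RTT = 1.82667e-07 s.
Cycle = t_tx + RTT = 4.56372e-05 s.
Throughput = L / cycle = 1000 / 4.56372e-05 = 21.91 Mbps.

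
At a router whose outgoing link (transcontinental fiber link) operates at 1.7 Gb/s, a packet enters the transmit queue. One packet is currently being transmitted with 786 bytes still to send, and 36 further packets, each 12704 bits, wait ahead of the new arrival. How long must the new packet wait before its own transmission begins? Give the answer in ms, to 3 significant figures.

Each queued packet: L/R = 12704/1700000000 = 0.00747294 ms.
36 queued → 0.269026 ms.
Plus remaining 6288 bits of current packet: 0.00369882 ms.
Queuing delay = 0.273 ms.

0.273 ms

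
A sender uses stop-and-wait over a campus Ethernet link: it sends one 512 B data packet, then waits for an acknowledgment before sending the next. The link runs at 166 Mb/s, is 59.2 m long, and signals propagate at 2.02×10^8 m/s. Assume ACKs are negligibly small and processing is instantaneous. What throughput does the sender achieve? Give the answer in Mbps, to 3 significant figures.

162 Mbps

t_tx = L/R = 4096/166000000 = 2.46747e-05 s.
t_prop = 59.2/202000000 = 2.93069e-07 s; RTT = 5.86139e-07 s.
Cycle = t_tx + RTT = 2.52608e-05 s.
Throughput = L / cycle = 4096 / 2.52608e-05 = 162 Mbps.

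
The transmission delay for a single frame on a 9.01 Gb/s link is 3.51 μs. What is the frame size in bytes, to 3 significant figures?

3950 bytes

L = R × t_tx = 9010000000 b/s × 3.51e-06 s = 31625.1 bits.
In bytes: 31625.1 / 8 = 3950 bytes.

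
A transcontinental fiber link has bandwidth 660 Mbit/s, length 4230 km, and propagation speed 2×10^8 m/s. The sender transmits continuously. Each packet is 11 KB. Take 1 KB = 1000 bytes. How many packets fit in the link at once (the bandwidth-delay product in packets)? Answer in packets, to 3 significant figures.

159 packets

Propagation delay = 4230000 / 200000000 = 0.02115 s.
BDP = R × t_prop = 660000000 × 0.02115 = 13959000 bits.
In packets of 88000 bits: 159 packets.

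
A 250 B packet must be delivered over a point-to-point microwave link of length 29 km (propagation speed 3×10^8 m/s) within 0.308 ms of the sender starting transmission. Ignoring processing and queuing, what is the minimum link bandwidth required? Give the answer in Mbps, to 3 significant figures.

L = 2000 bits.
Propagation delay = 29000 / 300000000 = 0.0966667 ms.
Transmission budget = 0.308 − 0.0966667 = 0.211333 ms.
R ≥ L / t_tx = 2000 bits / 0.000211333 s = 9.46 Mbps.

9.46 Mbps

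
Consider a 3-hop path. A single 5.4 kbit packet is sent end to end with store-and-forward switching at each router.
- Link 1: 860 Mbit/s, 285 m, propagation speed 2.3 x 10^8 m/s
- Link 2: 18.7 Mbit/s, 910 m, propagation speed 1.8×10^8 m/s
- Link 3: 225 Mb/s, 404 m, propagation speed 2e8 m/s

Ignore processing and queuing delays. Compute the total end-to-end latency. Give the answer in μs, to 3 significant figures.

L = 5400 bits.
Transmission delays (L/R per hop): 6.27907, 288.77, 24 μs; sum = 319.049 μs.
Propagation delays (d/s per hop): 1.23913, 5.05556, 2.02 μs; sum = 8.31469 μs.
End-to-end = 327 μs.

327 μs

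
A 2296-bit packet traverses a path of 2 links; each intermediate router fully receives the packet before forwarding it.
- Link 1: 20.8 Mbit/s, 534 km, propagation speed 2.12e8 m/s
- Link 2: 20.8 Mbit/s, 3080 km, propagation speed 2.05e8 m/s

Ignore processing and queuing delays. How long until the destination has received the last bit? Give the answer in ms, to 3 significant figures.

Transmission delay per hop = L/R = 2296/20800000 = 0.110385 ms; 2 hops → 0.220769 ms.
Propagation delays (d/s per hop): 2.51887, 15.0244 ms; sum = 17.5433 ms.
End-to-end = 17.8 ms.

17.8 ms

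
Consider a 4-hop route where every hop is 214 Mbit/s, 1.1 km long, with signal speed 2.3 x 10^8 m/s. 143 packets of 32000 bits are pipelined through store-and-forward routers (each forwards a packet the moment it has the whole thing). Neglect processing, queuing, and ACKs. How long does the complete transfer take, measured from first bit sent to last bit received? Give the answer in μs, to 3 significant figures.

Per-hop transmission t_tx = L/R = 32000/214000000 = 149.533 μs.
Per-hop propagation t_prop = 1100/2.3e+08 = 4.78261 μs.
Pipeline fill: first packet needs 4·t_tx to clear all hops; remaining 142 packets each add one t_tx.
Total = (4+143-1)·t_tx + 4·t_prop = 146·149.533 + 4·4.78261 = 21900 μs.

21900 μs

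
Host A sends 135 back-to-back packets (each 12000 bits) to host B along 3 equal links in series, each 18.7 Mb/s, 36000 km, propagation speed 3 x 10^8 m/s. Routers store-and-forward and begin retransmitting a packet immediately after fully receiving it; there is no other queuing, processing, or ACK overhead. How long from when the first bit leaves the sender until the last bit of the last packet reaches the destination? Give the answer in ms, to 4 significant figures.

447.9 ms

Per-hop transmission t_tx = L/R = 12000/18700000 = 0.641711 ms.
Per-hop propagation t_prop = 36000000/300000000 = 120 ms.
Pipeline fill: first packet needs 3·t_tx to clear all hops; remaining 134 packets each add one t_tx.
Total = (3+135-1)·t_tx + 3·t_prop = 137·0.641711 + 3·120 = 447.9 ms.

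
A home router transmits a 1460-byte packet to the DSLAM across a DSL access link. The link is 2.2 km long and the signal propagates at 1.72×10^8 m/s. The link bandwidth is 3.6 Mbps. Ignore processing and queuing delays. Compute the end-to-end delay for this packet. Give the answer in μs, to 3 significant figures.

3260 μs

L = 1460 × 8 = 11680 bits.
Transmission delay = L/R = 11680 / 3600000 = 3244.44 μs.
Propagation delay = d/s = 2200 m / 172000000 m/s = 12.7907 μs.
Total = 3260 μs.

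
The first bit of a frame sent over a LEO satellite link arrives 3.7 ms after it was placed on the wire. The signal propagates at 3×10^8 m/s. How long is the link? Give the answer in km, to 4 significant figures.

1110 km

d = s × t_prop = 300000000 × 0.0037 = 1110 km.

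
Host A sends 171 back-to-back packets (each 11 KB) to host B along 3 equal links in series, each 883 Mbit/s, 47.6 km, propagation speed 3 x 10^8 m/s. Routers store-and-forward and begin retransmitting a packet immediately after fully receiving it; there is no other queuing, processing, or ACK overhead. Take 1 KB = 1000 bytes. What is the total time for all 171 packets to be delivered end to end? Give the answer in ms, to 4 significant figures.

Per-hop transmission t_tx = L/R = 88000/883000000 = 0.0996602 ms.
Per-hop propagation t_prop = 47600/300000000 = 0.158667 ms.
Pipeline fill: first packet needs 3·t_tx to clear all hops; remaining 170 packets each add one t_tx.
Total = (3+171-1)·t_tx + 3·t_prop = 173·0.0996602 + 3·0.158667 = 17.72 ms.

17.72 ms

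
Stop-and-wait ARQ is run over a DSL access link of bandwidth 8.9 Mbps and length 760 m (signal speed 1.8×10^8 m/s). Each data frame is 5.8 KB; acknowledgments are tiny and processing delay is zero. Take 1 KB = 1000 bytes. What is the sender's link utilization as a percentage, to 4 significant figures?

99.84 %

t_tx = L/R = 46400/8900000 = 0.00521348 s.
t_prop = 760/180000000 = 4.22222e-06 s; RTT = 8.44444e-06 s.
Cycle = t_tx + RTT = 0.00522193 s.
Utilization = t_tx / cycle = 0.00521348/0.00522193 = 99.84 %.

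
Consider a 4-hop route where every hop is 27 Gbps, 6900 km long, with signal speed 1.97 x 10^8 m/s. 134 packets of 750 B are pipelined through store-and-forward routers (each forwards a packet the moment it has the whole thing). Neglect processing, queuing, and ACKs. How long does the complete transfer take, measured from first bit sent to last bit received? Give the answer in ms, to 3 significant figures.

Per-hop transmission t_tx = L/R = 6000/27000000000 = 0.000222222 ms.
Per-hop propagation t_prop = 6900000/197000000 = 35.0254 ms.
Pipeline fill: first packet needs 4·t_tx to clear all hops; remaining 133 packets each add one t_tx.
Total = (4+134-1)·t_tx + 4·t_prop = 137·0.000222222 + 4·35.0254 = 140 ms.

140 ms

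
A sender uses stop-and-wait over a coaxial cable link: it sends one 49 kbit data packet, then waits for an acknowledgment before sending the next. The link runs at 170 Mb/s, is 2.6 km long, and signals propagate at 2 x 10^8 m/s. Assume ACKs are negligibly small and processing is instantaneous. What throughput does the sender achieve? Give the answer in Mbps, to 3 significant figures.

156 Mbps

t_tx = L/R = 49000/170000000 = 0.000288235 s.
t_prop = 2600/200000000 = 1.3e-05 s; RTT = 2.6e-05 s.
Cycle = t_tx + RTT = 0.000314235 s.
Throughput = L / cycle = 49000 / 0.000314235 = 156 Mbps.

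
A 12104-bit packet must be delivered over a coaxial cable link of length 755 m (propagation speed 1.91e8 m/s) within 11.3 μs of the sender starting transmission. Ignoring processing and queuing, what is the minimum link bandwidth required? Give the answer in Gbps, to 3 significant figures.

1.65 Gbps

Propagation delay = 755 / 191000000 = 3.95288 μs.
Transmission budget = 11.3 − 3.95288 = 7.34712 μs.
R ≥ L / t_tx = 12104 bits / 7.34712e-06 s = 1.65 Gbps.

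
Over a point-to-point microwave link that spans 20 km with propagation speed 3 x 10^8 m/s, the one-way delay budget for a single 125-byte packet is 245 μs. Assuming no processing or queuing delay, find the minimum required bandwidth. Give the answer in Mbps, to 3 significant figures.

5.61 Mbps

L = 1000 bits.
Propagation delay = 20000 / 300000000 = 66.6667 μs.
Transmission budget = 245 − 66.6667 = 178.333 μs.
R ≥ L / t_tx = 1000 bits / 0.000178333 s = 5.61 Mbps.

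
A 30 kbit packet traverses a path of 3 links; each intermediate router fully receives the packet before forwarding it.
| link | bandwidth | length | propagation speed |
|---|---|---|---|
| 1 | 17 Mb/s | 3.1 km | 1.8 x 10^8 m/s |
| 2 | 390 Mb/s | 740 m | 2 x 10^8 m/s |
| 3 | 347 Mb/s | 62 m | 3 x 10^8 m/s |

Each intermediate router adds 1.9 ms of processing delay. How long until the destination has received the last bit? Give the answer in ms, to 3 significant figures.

5.75 ms

L = 30000 bits.
Transmission delays (L/R per hop): 1.76471, 0.0769231, 0.0864553 ms; sum = 1.92808 ms.
Propagation delays (d/s per hop): 0.0172222, 0.0037, 0.000206667 ms; sum = 0.0211289 ms.
Processing at 2 router(s): 2 × 1.9 ms = 3.8 ms.
End-to-end = 5.75 ms.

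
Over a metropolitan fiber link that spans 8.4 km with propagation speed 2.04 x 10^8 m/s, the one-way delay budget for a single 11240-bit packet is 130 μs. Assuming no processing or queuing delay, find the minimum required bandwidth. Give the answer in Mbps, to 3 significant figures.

127 Mbps

Propagation delay = 8400 / 204000000 = 41.1765 μs.
Transmission budget = 130 − 41.1765 = 88.8235 μs.
R ≥ L / t_tx = 11240 bits / 8.88235e-05 s = 127 Mbps.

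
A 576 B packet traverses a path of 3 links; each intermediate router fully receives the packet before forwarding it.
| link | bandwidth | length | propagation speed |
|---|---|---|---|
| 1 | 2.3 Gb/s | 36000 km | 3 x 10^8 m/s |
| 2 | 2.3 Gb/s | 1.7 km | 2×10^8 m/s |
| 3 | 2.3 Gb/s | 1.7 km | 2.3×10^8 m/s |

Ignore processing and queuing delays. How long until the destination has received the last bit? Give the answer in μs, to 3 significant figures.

120000 μs

L = 576 × 8 = 4608 bits.
Transmission delay per hop = L/R = 4608/2300000000 = 2.00348 μs; 3 hops → 6.01043 μs.
Propagation delays (d/s per hop): 120000, 8.5, 7.3913 μs; sum = 120016 μs.
End-to-end = 120000 μs.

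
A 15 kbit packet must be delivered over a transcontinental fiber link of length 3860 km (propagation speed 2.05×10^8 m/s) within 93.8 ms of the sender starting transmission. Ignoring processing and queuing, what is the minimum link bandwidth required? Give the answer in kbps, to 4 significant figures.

Propagation delay = 3860000 / 2.05e+08 = 18.8293 ms.
Transmission budget = 93.8 − 18.8293 = 74.9707 ms.
R ≥ L / t_tx = 15000 bits / 0.0749707 s = 200.1 kbps.

200.1 kbps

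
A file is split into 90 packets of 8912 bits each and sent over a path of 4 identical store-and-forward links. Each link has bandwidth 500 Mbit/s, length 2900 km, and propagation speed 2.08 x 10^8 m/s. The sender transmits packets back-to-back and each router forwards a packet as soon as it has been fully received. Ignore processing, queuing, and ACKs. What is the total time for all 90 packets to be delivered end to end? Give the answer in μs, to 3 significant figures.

Per-hop transmission t_tx = L/R = 8912/500000000 = 17.824 μs.
Per-hop propagation t_prop = 2900000/208000000 = 13942.3 μs.
Pipeline fill: first packet needs 4·t_tx to clear all hops; remaining 89 packets each add one t_tx.
Total = (4+90-1)·t_tx + 4·t_prop = 93·17.824 + 4·13942.3 = 57400 μs.

57400 μs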